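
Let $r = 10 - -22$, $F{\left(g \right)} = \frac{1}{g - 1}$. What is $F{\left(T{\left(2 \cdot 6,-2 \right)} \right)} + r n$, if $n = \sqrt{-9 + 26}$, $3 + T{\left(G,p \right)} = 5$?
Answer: $1 + 32 \sqrt{17} \approx 132.94$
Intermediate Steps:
$T{\left(G,p \right)} = 2$ ($T{\left(G,p \right)} = -3 + 5 = 2$)
$F{\left(g \right)} = \frac{1}{-1 + g}$
$n = \sqrt{17} \approx 4.1231$
$r = 32$ ($r = 10 + 22 = 32$)
$F{\left(T{\left(2 \cdot 6,-2 \right)} \right)} + r n = \frac{1}{-1 + 2} + 32 \sqrt{17} = 1^{-1} + 32 \sqrt{17} = 1 + 32 \sqrt{17}$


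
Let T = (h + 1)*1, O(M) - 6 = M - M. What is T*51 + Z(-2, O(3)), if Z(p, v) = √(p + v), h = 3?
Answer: 206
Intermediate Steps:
O(M) = 6 (O(M) = 6 + (M - M) = 6 + 0 = 6)
T = 4 (T = (3 + 1)*1 = 4*1 = 4)
T*51 + Z(-2, O(3)) = 4*51 + √(-2 + 6) = 204 + √4 = 204 + 2 = 206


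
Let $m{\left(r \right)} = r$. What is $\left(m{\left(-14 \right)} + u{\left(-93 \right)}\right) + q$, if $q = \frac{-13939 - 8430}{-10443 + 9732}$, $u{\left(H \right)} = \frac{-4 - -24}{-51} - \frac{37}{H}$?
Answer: $\frac{6544838}{374697} \approx 17.467$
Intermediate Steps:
$u{\left(H \right)} = - \frac{20}{51} - \frac{37}{H}$ ($u{\left(H \right)} = \left(-4 + 24\right) \left(- \frac{1}{51}\right) - \frac{37}{H} = 20 \left(- \frac{1}{51}\right) - \frac{37}{H} = - \frac{20}{51} - \frac{37}{H}$)
$q = \frac{22369}{711}$ ($q = - \frac{22369}{-711} = \left(-22369\right) \left(- \frac{1}{711}\right) = \frac{22369}{711} \approx 31.461$)
$\left(m{\left(-14 \right)} + u{\left(-93 \right)}\right) + q = \left(-14 - \left(\frac{20}{51} + \frac{37}{-93}\right)\right) + \frac{22369}{711} = \left(-14 - - \frac{3}{527}\right) + \frac{22369}{711} = \left(-14 + \left(- \frac{20}{51} + \frac{37}{93}\right)\right) + \frac{22369}{711} = \left(-14 + \frac{3}{527}\right) + \frac{22369}{711} = - \frac{7375}{527} + \frac{22369}{711} = \frac{6544838}{374697}$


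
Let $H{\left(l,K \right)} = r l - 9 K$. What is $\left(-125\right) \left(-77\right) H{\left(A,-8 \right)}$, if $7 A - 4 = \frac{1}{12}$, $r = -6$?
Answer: $\frac{1318625}{2} \approx 6.5931 \cdot 10^{5}$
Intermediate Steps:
$A = \frac{7}{12}$ ($A = \frac{4}{7} + \frac{1}{7 \cdot 12} = \frac{4}{7} + \frac{1}{7} \cdot \frac{1}{12} = \frac{4}{7} + \frac{1}{84} = \frac{7}{12} \approx 0.58333$)
$H{\left(l,K \right)} = - 9 K - 6 l$ ($H{\left(l,K \right)} = - 6 l - 9 K = - 9 K - 6 l$)
$\left(-125\right) \left(-77\right) H{\left(A,-8 \right)} = \left(-125\right) \left(-77\right) \left(\left(-9\right) \left(-8\right) - \frac{7}{2}\right) = 9625 \left(72 - \frac{7}{2}\right) = 9625 \cdot \frac{137}{2} = \frac{1318625}{2}$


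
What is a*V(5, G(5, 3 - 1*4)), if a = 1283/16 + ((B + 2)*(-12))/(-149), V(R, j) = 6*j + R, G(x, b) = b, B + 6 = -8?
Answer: -188863/2384 ≈ -79.221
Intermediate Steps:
B = -14 (B = -6 - 8 = -14)
V(R, j) = R + 6*j
a = 188863/2384 (a = 1283/16 + ((-14 + 2)*(-12))/(-149) = 1283*(1/16) - 12*(-12)*(-1/149) = 1283/16 + 144*(-1/149) = 1283/16 - 144/149 = 188863/2384 ≈ 79.221)
a*V(5, G(5, 3 - 1*4)) = 188863*(5 + 6*(3 - 1*4))/2384 = 188863*(5 + 6*(3 - 4))/2384 = 188863*(5 + 6*(-1))/2384 = 188863*(5 - 6)/2384 = (188863/2384)*(-1) = -188863/2384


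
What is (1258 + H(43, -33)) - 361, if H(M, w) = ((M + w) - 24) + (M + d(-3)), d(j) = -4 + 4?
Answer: 926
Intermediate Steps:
d(j) = 0
H(M, w) = -24 + w + 2*M (H(M, w) = ((M + w) - 24) + (M + 0) = (-24 + M + w) + M = -24 + w + 2*M)
(1258 + H(43, -33)) - 361 = (1258 + (-24 - 33 + 2*43)) - 361 = (1258 + (-24 - 33 + 86)) - 361 = (1258 + 29) - 361 = 1287 - 361 = 926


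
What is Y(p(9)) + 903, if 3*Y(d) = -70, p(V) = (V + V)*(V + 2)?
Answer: 2639/3 ≈ 879.67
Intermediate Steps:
p(V) = 2*V*(2 + V) (p(V) = (2*V)*(2 + V) = 2*V*(2 + V))
Y(d) = -70/3 (Y(d) = (⅓)*(-70) = -70/3)
Y(p(9)) + 903 = -70/3 + 903 = 2639/3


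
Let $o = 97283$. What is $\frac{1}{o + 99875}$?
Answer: $\frac{1}{197158} \approx 5.0721 \cdot 10^{-6}$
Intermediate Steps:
$\frac{1}{o + 99875} = \frac{1}{97283 + 99875} = \frac{1}{197158}$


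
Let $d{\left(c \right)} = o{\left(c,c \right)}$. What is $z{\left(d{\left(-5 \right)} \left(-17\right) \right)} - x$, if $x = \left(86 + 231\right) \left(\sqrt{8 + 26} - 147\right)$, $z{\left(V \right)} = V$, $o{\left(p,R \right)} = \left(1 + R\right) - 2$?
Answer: $46701 - 317 \sqrt{34} \approx 44853.0$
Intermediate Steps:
$o{\left(p,R \right)} = -1 + R$
$d{\left(c \right)} = -1 + c$
$x = -46599 + 317 \sqrt{34}$ ($x = 317 \left(\sqrt{34} - 147\right) = 317 \left(-147 + \sqrt{34}\right) = -46599 + 317 \sqrt{34} \approx -44751.0$)
$z{\left(d{\left(-5 \right)} \left(-17\right) \right)} - x = \left(-1 - 5\right) \left(-17\right) - \left(-46599 + 317 \sqrt{34}\right) = \left(-6\right) \left(-17\right) + \left(46599 - 317 \sqrt{34}\right) = 102 + \left(46599 - 317 \sqrt{34}\right) = 46701 - 317 \sqrt{34}$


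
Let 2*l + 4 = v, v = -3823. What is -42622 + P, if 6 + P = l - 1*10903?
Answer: -110889/2 ≈ -55445.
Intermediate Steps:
l = -3827/2 (l = -2 + (1/2)*(-3823) = -2 - 3823/2 = -3827/2 ≈ -1913.5)
P = -25645/2 (P = -6 + (-3827/2 - 1*10903) = -6 + (-3827/2 - 10903) = -6 - 25633/2 = -25645/2 ≈ -12823.)
-42622 + P = -42622 - 25645/2 = -110889/2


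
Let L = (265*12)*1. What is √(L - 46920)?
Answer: 54*I*√15 ≈ 209.14*I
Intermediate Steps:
L = 3180 (L = 3180*1 = 3180)
√(L - 46920) = √(3180 - 46920) = √(-43740) = 54*I*√15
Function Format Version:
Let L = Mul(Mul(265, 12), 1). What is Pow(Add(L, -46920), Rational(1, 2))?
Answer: Mul(54, I, Pow(15, Rational(1, 2))) ≈ Mul(209.14, I)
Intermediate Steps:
L = 3180 (L = Mul(3180, 1) = 3180)
Pow(Add(L, -46920), Rational(1, 2)) = Pow(Add(3180, -46920), Rational(1, 2)) = Pow(-43740, Rational(1, 2)) = Mul(54, I, Pow(15, Rational(1, 2)))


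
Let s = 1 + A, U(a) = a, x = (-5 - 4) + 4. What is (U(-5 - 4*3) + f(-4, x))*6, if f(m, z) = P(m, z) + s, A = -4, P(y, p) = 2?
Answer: -108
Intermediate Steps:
x = -5 (x = -9 + 4 = -5)
s = -3 (s = 1 - 4 = -3)
f(m, z) = -1 (f(m, z) = 2 - 3 = -1)
(U(-5 - 4*3) + f(-4, x))*6 = ((-5 - 4*3) - 1)*6 = ((-5 - 12) - 1)*6 = (-17 - 1)*6 = -18*6 = -108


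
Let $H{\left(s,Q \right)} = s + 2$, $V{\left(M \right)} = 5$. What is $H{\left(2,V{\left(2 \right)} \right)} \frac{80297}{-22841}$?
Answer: $- \frac{45884}{3263} \approx -14.062$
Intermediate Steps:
$H{\left(s,Q \right)} = 2 + s$
$H{\left(2,V{\left(2 \right)} \right)} \frac{80297}{-22841} = \left(2 + 2\right) \frac{80297}{-22841} = 4 \cdot 80297 \left(- \frac{1}{22841}\right) = 4 \left(- \frac{11471}{3263}\right) = - \frac{45884}{3263}$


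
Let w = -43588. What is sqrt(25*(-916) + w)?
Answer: 2*I*sqrt(16622) ≈ 257.85*I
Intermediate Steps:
sqrt(25*(-916) + w) = sqrt(25*(-916) - 43588) = sqrt(-22900 - 43588) = sqrt(-66488) = 2*I*sqrt(16622)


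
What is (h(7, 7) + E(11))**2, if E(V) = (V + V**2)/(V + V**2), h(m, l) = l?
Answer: 64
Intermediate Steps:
E(V) = 1
(h(7, 7) + E(11))**2 = (7 + 1)**2 = 8**2 = 64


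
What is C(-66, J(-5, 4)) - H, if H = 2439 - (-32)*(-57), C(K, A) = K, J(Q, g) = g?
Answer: -681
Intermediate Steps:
H = 615 (H = 2439 - 1*1824 = 2439 - 1824 = 615)
C(-66, J(-5, 4)) - H = -66 - 1*615 = -66 - 615 = -681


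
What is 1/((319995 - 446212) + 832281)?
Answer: 1/706064 ≈ 1.4163e-6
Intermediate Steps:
1/((319995 - 446212) + 832281) = 1/(-126217 + 832281) = 1/706064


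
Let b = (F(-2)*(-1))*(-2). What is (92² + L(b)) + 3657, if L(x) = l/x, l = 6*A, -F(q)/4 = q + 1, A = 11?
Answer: 48517/4 ≈ 12129.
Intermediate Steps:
F(q) = -4 - 4*q (F(q) = -4*(q + 1) = -4*(1 + q) = -4 - 4*q)
l = 66 (l = 6*11 = 66)
b = 8 (b = ((-4 - 4*(-2))*(-1))*(-2) = ((-4 + 8)*(-1))*(-2) = (4*(-1))*(-2) = -4*(-2) = 8)
L(x) = 66/x
(92² + L(b)) + 3657 = (92² + 66/8) + 3657 = (8464 + 66*(⅛)) + 3657 = (8464 + 33/4) + 3657 = 33889/4 + 3657 = 48517/4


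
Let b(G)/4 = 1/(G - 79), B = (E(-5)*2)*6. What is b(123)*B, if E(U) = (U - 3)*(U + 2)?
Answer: 288/11 ≈ 26.182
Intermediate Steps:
E(U) = (-3 + U)*(2 + U)
B = 288 (B = ((-6 + (-5)² - 1*(-5))*2)*6 = ((-6 + 25 + 5)*2)*6 = (24*2)*6 = 48*6 = 288)
b(G) = 4/(-79 + G) (b(G) = 4/(G - 79) = 4/(-79 + G))
b(123)*B = (4/(-79 + 123))*288 = (4/44)*288 = (4*(1/44))*288 = (1/11)*288 = 288/11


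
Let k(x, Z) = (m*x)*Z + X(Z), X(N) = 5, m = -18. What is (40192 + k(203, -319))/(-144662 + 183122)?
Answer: 401941/12820 ≈ 31.353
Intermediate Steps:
k(x, Z) = 5 - 18*Z*x (k(x, Z) = (-18*x)*Z + 5 = -18*Z*x + 5 = 5 - 18*Z*x)
(40192 + k(203, -319))/(-144662 + 183122) = (40192 + (5 - 18*(-319)*203))/(-144662 + 183122) = (40192 + (5 + 1165626))/38460 = (40192 + 1165631)*(1/38460) = 1205823*(1/38460) = 401941/12820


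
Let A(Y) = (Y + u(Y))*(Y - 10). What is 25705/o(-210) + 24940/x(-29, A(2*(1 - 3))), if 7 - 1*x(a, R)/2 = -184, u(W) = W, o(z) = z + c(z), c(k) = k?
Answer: 65549/16044 ≈ 4.0856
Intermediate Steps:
o(z) = 2*z (o(z) = z + z = 2*z)
A(Y) = 2*Y*(-10 + Y) (A(Y) = (Y + Y)*(Y - 10) = (2*Y)*(-10 + Y) = 2*Y*(-10 + Y))
x(a, R) = 382 (x(a, R) = 14 - 2*(-184) = 14 + 368 = 382)
25705/o(-210) + 24940/x(-29, A(2*(1 - 3))) = 25705/((2*(-210))) + 24940/382 = 25705/(-420) + 24940*(1/382) = 25705*(-1/420) + 12470/191 = -5141/84 + 12470/191 = 65549/16044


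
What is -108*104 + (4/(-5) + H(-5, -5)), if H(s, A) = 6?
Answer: -56134/5 ≈ -11227.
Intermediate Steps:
-108*104 + (4/(-5) + H(-5, -5)) = -108*104 + (4/(-5) + 6) = -11232 + (4*(-⅕) + 6) = -11232 + (-⅘ + 6) = -11232 + 26/5 = -56134/5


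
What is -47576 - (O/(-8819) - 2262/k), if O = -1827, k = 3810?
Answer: -266426527822/5600065 ≈ -47576.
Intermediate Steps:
-47576 - (O/(-8819) - 2262/k) = -47576 - (-1827/(-8819) - 2262/3810) = -47576 - (-1827*(-1/8819) - 2262*1/3810) = -47576 - (1827/8819 - 377/635) = -47576 - 1*(-2164618/5600065) = -47576 + 2164618/5600065 = -266426527822/5600065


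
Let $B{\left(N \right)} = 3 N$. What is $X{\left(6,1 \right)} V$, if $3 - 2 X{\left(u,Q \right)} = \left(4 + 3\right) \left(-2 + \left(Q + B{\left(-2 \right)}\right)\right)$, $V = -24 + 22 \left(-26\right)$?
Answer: $-15496$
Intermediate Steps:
$V = -596$ ($V = -24 - 572 = -596$)
$X{\left(u,Q \right)} = \frac{59}{2} - \frac{7 Q}{2}$ ($X{\left(u,Q \right)} = \frac{3}{2} - \frac{\left(4 + 3\right) \left(-2 + \left(Q + 3 \left(-2\right)\right)\right)}{2} = \frac{3}{2} - \frac{7 \left(-2 + \left(Q - 6\right)\right)}{2} = \frac{3}{2} - \frac{7 \left(-2 + \left(-6 + Q\right)\right)}{2} = \frac{3}{2} - \frac{7 \left(-8 + Q\right)}{2} = \frac{3}{2} - \frac{-56 + 7 Q}{2} = \frac{3}{2} - \left(-28 + \frac{7 Q}{2}\right) = \frac{59}{2} - \frac{7 Q}{2}$)
$X{\left(6,1 \right)} V = \left(\frac{59}{2} - \frac{7}{2}\right) \left(-596\right) = 26 \left(-596\right) = -15496$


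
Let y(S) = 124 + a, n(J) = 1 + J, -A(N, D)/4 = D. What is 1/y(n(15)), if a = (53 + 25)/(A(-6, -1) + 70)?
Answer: 37/4627 ≈ 0.0079965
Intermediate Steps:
A(N, D) = -4*D
a = 39/37 (a = (53 + 25)/(-4*(-1) + 70) = 78/(4 + 70) = 78/74 = 78*(1/74) = 39/37 ≈ 1.0541)
y(S) = 4627/37 (y(S) = 124 + 39/37 = 4627/37)
1/y(n(15)) = 1/(4627/37) = 37/4627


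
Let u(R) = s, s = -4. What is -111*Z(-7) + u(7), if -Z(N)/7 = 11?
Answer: 8543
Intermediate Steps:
Z(N) = -77 (Z(N) = -7*11 = -77)
u(R) = -4
-111*Z(-7) + u(7) = -111*(-77) - 4 = 8547 - 4 = 8543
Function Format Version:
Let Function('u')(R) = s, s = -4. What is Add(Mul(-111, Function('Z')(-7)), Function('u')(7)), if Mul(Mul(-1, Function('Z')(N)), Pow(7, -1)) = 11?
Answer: 8543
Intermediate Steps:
Function('Z')(N) = -77 (Function('Z')(N) = Mul(-7, 11) = -77)
Function('u')(R) = -4
Add(Mul(-111, Function('Z')(-7)), Function('u')(7)) = Add(Mul(-111, -77), -4) = Add(8547, -4) = 8543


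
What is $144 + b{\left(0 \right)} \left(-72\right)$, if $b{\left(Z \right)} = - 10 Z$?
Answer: $144$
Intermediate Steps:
$144 + b{\left(0 \right)} \left(-72\right) = 144 + \left(-10\right) 0 \left(-72\right) = 144 + 0 \left(-72\right) = 144 + 0 = 144$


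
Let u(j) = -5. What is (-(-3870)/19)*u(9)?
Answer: -19350/19 ≈ -1018.4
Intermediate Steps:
(-(-3870)/19)*u(9) = -(-3870)/19*(-5) = -43*(-90/19)*(-5) = (3870/19)*(-5) = -19350/19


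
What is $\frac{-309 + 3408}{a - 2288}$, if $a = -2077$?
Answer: $- \frac{1033}{1455} \approx -0.70997$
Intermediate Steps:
$\frac{-309 + 3408}{a - 2288} = \frac{-309 + 3408}{-2077 - 2288} = \frac{3099}{-4365} = 3099 \left(- \frac{1}{4365}\right) = - \frac{1033}{1455}$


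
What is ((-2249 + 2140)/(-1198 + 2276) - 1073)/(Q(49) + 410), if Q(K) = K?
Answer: -385601/164934 ≈ -2.3379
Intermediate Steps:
((-2249 + 2140)/(-1198 + 2276) - 1073)/(Q(49) + 410) = ((-2249 + 2140)/(-1198 + 2276) - 1073)/(49 + 410) = (-109/1078 - 1073)/459 = (-109*1/1078 - 1073)*(1/459) = (-109/1078 - 1073)*(1/459) = -1156803/1078*1/459 = -385601/164934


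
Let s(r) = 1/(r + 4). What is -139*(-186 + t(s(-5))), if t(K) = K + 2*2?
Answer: 25437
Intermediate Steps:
s(r) = 1/(4 + r)
t(K) = 4 + K (t(K) = K + 4 = 4 + K)
-139*(-186 + t(s(-5))) = -139*(-186 + (4 + 1/(4 - 5))) = -139*(-186 + (4 + 1/(-1))) = -139*(-186 + (4 - 1)) = -139*(-186 + 3) = -139*(-183) = 25437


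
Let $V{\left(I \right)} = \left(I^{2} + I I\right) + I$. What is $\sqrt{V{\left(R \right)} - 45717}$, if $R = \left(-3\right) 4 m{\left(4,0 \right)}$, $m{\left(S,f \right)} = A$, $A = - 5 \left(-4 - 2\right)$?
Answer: $\sqrt{213123} \approx 461.65$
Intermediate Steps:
$A = 30$ ($A = \left(-5\right) \left(-6\right) = 30$)
$m{\left(S,f \right)} = 30$
$R = -360$ ($R = \left(-3\right) 4 \cdot 30 = \left(-12\right) 30 = -360$)
$V{\left(I \right)} = I + 2 I^{2}$ ($V{\left(I \right)} = \left(I^{2} + I^{2}\right) + I = 2 I^{2} + I = I + 2 I^{2}$)
$\sqrt{V{\left(R \right)} - 45717} = \sqrt{- 360 \left(1 + 2 \left(-360\right)\right) - 45717} = \sqrt{- 360 \left(1 - 720\right) - 45717} = \sqrt{\left(-360\right) \left(-719\right) - 45717} = \sqrt{258840 - 45717} = \sqrt{213123}$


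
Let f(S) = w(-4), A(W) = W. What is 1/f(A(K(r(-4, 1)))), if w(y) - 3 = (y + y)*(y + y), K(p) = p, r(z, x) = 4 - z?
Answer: 1/67 ≈ 0.014925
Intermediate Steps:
w(y) = 3 + 4*y**2 (w(y) = 3 + (y + y)*(y + y) = 3 + (2*y)*(2*y) = 3 + 4*y**2)
f(S) = 67 (f(S) = 3 + 4*(-4)**2 = 3 + 4*16 = 3 + 64 = 67)
1/f(A(K(r(-4, 1)))) = 1/67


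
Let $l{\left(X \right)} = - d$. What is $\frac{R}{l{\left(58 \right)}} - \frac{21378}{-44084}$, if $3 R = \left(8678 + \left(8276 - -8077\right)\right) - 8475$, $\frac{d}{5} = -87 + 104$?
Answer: $- \frac{362201657}{5620710} \approx -64.441$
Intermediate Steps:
$d = 85$ ($d = 5 \left(-87 + 104\right) = 5 \cdot 17 = 85$)
$R = \frac{16556}{3}$ ($R = \frac{\left(8678 + \left(8276 - -8077\right)\right) - 8475}{3} = \frac{\left(8678 + \left(8276 + 8077\right)\right) - 8475}{3} = \frac{\left(8678 + 16353\right) - 8475}{3} = \frac{25031 - 8475}{3} = \frac{1}{3} \cdot 16556 = \frac{16556}{3} \approx 5518.7$)
$l{\left(X \right)} = -85$ ($l{\left(X \right)} = \left(-1\right) 85 = -85$)
$\frac{R}{l{\left(58 \right)}} - \frac{21378}{-44084} = \frac{16556}{3 \left(-85\right)} - \frac{21378}{-44084} = \frac{16556}{3} \left(- \frac{1}{85}\right) - - \frac{10689}{22042} = - \frac{16556}{255} + \frac{10689}{22042} = - \frac{362201657}{5620710}$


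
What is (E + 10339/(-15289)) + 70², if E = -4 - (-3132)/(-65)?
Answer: 4817014177/993785 ≈ 4847.1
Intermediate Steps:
E = -3392/65 (E = -4 - (-3132)*(-1)/65 = -4 - 54*58/65 = -4 - 3132/65 = -3392/65 ≈ -52.185)
(E + 10339/(-15289)) + 70² = (-3392/65 + 10339/(-15289)) + 70² = (-3392/65 + 10339*(-1/15289)) + 4900 = (-3392/65 - 10339/15289) + 4900 = -52532323/993785 + 4900 = 4817014177/993785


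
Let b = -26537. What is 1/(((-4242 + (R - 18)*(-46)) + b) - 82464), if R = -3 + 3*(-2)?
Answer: -1/112001 ≈ -8.9285e-6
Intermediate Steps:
R = -9 (R = -3 - 6 = -9)
1/(((-4242 + (R - 18)*(-46)) + b) - 82464) = 1/(((-4242 + (-9 - 18)*(-46)) - 26537) - 82464) = 1/(((-4242 - 27*(-46)) - 26537) - 82464) = 1/(((-4242 + 1242) - 26537) - 82464) = 1/((-3000 - 26537) - 82464) = 1/(-29537 - 82464) = 1/(-112001) = -1/112001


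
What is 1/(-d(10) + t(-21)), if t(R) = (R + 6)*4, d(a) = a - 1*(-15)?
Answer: -1/85 ≈ -0.011765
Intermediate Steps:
d(a) = 15 + a (d(a) = a + 15 = 15 + a)
t(R) = 24 + 4*R (t(R) = (6 + R)*4 = 24 + 4*R)
1/(-d(10) + t(-21)) = 1/(-(15 + 10) + (24 + 4*(-21))) = 1/(-1*25 + (24 - 84)) = 1/(-25 - 60) = 1/(-85) = -1/85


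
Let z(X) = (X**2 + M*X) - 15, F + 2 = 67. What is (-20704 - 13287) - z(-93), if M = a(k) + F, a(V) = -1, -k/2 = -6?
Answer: -36673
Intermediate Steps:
k = 12 (k = -2*(-6) = 12)
F = 65 (F = -2 + 67 = 65)
M = 64 (M = -1 + 65 = 64)
z(X) = -15 + X**2 + 64*X (z(X) = (X**2 + 64*X) - 15 = -15 + X**2 + 64*X)
(-20704 - 13287) - z(-93) = (-20704 - 13287) - (-15 + (-93)**2 + 64*(-93)) = -33991 - (-15 + 8649 - 5952) = -33991 - 1*2682 = -33991 - 2682 = -36673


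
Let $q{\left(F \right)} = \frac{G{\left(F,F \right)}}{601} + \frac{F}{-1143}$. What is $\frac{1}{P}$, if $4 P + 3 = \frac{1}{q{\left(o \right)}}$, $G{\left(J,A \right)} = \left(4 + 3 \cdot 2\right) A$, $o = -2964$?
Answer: $- \frac{42796208}{32326137} \approx -1.3239$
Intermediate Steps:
$G{\left(J,A \right)} = 10 A$ ($G{\left(J,A \right)} = \left(4 + 6\right) A = 10 A$)
$q{\left(F \right)} = \frac{10829 F}{686943}$ ($q{\left(F \right)} = \frac{10 F}{601} + \frac{F}{-1143} = 10 F \frac{1}{601} + F \left(- \frac{1}{1143}\right) = \frac{10 F}{601} - \frac{F}{1143} = \frac{10829 F}{686943}$)
$P = - \frac{32326137}{42796208}$ ($P = - \frac{3}{4} + \frac{1}{4 \cdot \frac{10829}{686943} \left(-2964\right)} = - \frac{3}{4} + \frac{1}{4 \left(- \frac{10699052}{228981}\right)} = - \frac{3}{4} + \frac{1}{4} \left(- \frac{228981}{10699052}\right) = - \frac{3}{4} - \frac{228981}{42796208} = - \frac{32326137}{42796208} \approx -0.75535$)
$\frac{1}{P} = \frac{1}{- \frac{32326137}{42796208}} = - \frac{42796208}{32326137}$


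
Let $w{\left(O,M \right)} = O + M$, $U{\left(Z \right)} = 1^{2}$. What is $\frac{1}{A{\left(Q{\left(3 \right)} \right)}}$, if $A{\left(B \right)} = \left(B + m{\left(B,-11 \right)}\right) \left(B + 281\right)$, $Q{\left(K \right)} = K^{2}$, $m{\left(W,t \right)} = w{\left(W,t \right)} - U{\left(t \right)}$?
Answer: $\frac{1}{1740} \approx 0.00057471$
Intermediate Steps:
$U{\left(Z \right)} = 1$
$w{\left(O,M \right)} = M + O$
$m{\left(W,t \right)} = -1 + W + t$ ($m{\left(W,t \right)} = \left(t + W\right) - 1 = \left(W + t\right) - 1 = -1 + W + t$)
$A{\left(B \right)} = \left(-12 + 2 B\right) \left(281 + B\right)$ ($A{\left(B \right)} = \left(B - \left(12 - B\right)\right) \left(B + 281\right) = \left(B + \left(-12 + B\right)\right) \left(281 + B\right) = \left(-12 + 2 B\right) \left(281 + B\right)$)
$\frac{1}{A{\left(Q{\left(3 \right)} \right)}} = \frac{1}{-3372 + 2 \left(3^{2}\right)^{2} + 550 \cdot 3^{2}} = \frac{1}{-3372 + 2 \cdot 9^{2} + 550 \cdot 9} = \frac{1}{-3372 + 2 \cdot 81 + 4950} = \frac{1}{-3372 + 162 + 4950} = \frac{1}{1740}$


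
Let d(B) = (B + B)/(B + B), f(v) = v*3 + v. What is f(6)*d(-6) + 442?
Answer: 466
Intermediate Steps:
f(v) = 4*v (f(v) = 3*v + v = 4*v)
d(B) = 1 (d(B) = (2*B)/((2*B)) = (2*B)*(1/(2*B)) = 1)
f(6)*d(-6) + 442 = (4*6)*1 + 442 = 24*1 + 442 = 24 + 442 = 466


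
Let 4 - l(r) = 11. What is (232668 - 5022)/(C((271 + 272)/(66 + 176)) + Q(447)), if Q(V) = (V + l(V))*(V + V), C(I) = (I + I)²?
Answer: 1110988362/1919826203 ≈ 0.57869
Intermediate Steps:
l(r) = -7 (l(r) = 4 - 1*11 = 4 - 11 = -7)
C(I) = 4*I² (C(I) = (2*I)² = 4*I²)
Q(V) = 2*V*(-7 + V) (Q(V) = (V - 7)*(V + V) = (-7 + V)*(2*V) = 2*V*(-7 + V))
(232668 - 5022)/(C((271 + 272)/(66 + 176)) + Q(447)) = (232668 - 5022)/(4*((271 + 272)/(66 + 176))² + 2*447*(-7 + 447)) = 227646/(4*(543/242)² + 2*447*440) = 227646/(4*(543*(1/242))² + 393360) = 227646/(4*(543/242)² + 393360) = 227646/(4*(294849/58564) + 393360) = 227646/(294849/14641 + 393360) = 227646/(5759478609/14641) = 227646*(14641/5759478609) = 1110988362/1919826203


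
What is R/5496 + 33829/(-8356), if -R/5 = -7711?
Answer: 34060349/11481144 ≈ 2.9666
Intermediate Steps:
R = 38555 (R = -5*(-7711) = 38555)
R/5496 + 33829/(-8356) = 38555/5496 + 33829/(-8356) = 38555*(1/5496) + 33829*(-1/8356) = 38555/5496 - 33829/8356 = 34060349/11481144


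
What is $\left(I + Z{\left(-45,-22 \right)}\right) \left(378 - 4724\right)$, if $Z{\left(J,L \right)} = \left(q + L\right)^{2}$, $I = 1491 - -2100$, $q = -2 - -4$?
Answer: $-17344886$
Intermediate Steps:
$q = 2$ ($q = -2 + 4 = 2$)
$I = 3591$ ($I = 1491 + 2100 = 3591$)
$Z{\left(J,L \right)} = \left(2 + L\right)^{2}$
$\left(I + Z{\left(-45,-22 \right)}\right) \left(378 - 4724\right) = \left(3591 + \left(2 - 22\right)^{2}\right) \left(378 - 4724\right) = \left(3591 + \left(-20\right)^{2}\right) \left(-4346\right) = \left(3591 + 400\right) \left(-4346\right) = 3991 \left(-4346\right) = -17344886$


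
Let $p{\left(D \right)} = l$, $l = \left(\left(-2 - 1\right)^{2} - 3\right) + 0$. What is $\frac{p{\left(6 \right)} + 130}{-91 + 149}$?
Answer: $\frac{68}{29} \approx 2.3448$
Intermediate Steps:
$l = 6$ ($l = \left(\left(-3\right)^{2} - 3\right) + 0 = \left(9 - 3\right) + 0 = 6 + 0 = 6$)
$p{\left(D \right)} = 6$
$\frac{p{\left(6 \right)} + 130}{-91 + 149} = \frac{6 + 130}{-91 + 149} = \frac{1}{58} \cdot 136 = \frac{68}{29}$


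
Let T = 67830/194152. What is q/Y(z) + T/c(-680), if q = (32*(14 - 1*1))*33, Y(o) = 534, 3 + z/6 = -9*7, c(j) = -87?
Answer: 920025801/35793308 ≈ 25.704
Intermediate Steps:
z = -396 (z = -18 + 6*(-9*7) = -18 + 6*(-63) = -18 - 378 = -396)
T = 4845/13868 (T = 67830*(1/194152) = 4845/13868 ≈ 0.34937)
q = 13728 (q = (32*(14 - 1))*33 = (32*13)*33 = 416*33 = 13728)
q/Y(z) + T/c(-680) = 13728/534 + (4845/13868)/(-87) = 13728*(1/534) + (4845/13868)*(-1/87) = 2288/89 - 1615/402172 = 920025801/35793308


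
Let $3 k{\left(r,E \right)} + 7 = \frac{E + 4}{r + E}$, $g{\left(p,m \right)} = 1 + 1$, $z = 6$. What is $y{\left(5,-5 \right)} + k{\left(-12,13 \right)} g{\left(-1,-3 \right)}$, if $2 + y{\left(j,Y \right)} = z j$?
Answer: $\frac{104}{3} \approx 34.667$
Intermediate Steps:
$g{\left(p,m \right)} = 2$
$y{\left(j,Y \right)} = -2 + 6 j$
$k{\left(r,E \right)} = - \frac{7}{3} + \frac{4 + E}{3 \left(E + r\right)}$ ($k{\left(r,E \right)} = - \frac{7}{3} + \frac{\left(E + 4\right) \frac{1}{r + E}}{3} = - \frac{7}{3} + \frac{\left(4 + E\right) \frac{1}{E + r}}{3} = - \frac{7}{3} + \frac{\frac{1}{E + r} \left(4 + E\right)}{3} = - \frac{7}{3} + \frac{4 + E}{3 \left(E + r\right)}$)
$y{\left(5,-5 \right)} + k{\left(-12,13 \right)} g{\left(-1,-3 \right)} = \left(-2 + 6 \cdot 5\right) + \frac{4 - -84 - 78}{3 \left(13 - 12\right)} 2 = \left(-2 + 30\right) + \frac{4 + 84 - 78}{3 \cdot 1} \cdot 2 = 28 + \frac{1}{3} \cdot 1 \cdot 10 \cdot 2 = 28 + \frac{10}{3} \cdot 2 = 28 + \frac{20}{3} = \frac{104}{3}$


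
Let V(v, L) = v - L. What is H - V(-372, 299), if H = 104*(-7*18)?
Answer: -12433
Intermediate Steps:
H = -13104 (H = 104*(-126) = -13104)
H - V(-372, 299) = -13104 - (-372 - 1*299) = -13104 - (-372 - 299) = -13104 - 1*(-671) = -13104 + 671 = -12433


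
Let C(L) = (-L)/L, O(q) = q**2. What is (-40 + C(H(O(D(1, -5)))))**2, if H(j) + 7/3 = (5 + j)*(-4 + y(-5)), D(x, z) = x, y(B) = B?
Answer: 1681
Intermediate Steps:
H(j) = -142/3 - 9*j (H(j) = -7/3 + (5 + j)*(-4 - 5) = -7/3 + (5 + j)*(-9) = -7/3 + (-45 - 9*j) = -142/3 - 9*j)
C(L) = -1
(-40 + C(H(O(D(1, -5)))))**2 = (-40 - 1)**2 = (-41)**2 = 1681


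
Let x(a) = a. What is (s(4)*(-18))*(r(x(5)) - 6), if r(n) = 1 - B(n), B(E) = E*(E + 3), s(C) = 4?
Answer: 3240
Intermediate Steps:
B(E) = E*(3 + E)
r(n) = 1 - n*(3 + n)
(s(4)*(-18))*(r(x(5)) - 6) = (4*(-18))*((1 - 1*5*(3 + 5)) - 6) = -72*((1 - 1*5*8) - 6) = -72*((1 - 40) - 6) = -72*(-39 - 6) = -72*(-45) = 3240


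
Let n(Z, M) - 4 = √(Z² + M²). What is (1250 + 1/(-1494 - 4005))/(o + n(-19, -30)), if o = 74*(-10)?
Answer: -5059079264/2971852065 - 6873749*√1261/2971852065 ≈ -1.7845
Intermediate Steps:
o = -740
n(Z, M) = 4 + √(M² + Z²) (n(Z, M) = 4 + √(Z² + M²) = 4 + √(M² + Z²))
(1250 + 1/(-1494 - 4005))/(o + n(-19, -30)) = (1250 + 1/(-1494 - 4005))/(-740 + (4 + √((-30)² + (-19)²))) = (1250 + 1/(-5499))/(-740 + (4 + √(900 + 361))) = (1250 - 1/5499)/(-740 + (4 + √1261)) = 6873749/(5499*(-736 + √1261))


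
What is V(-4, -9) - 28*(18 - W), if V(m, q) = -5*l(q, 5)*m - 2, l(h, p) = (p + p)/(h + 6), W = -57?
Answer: -6506/3 ≈ -2168.7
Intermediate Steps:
l(h, p) = 2*p/(6 + h) (l(h, p) = (2*p)/(6 + h) = 2*p/(6 + h))
V(m, q) = -2 - 50*m/(6 + q) (V(m, q) = -5*2*5/(6 + q)*m - 2 = -5*10/(6 + q)*m - 2 = -50*m/(6 + q) - 2 = -2 - 50*m/(6 + q))
V(-4, -9) - 28*(18 - W) = 2*(-6 - 1*(-9) - 25*(-4))/(6 - 9) - 28*(18 - 1*(-57)) = 2*(-6 + 9 + 100)/(-3) - 28*(18 + 57) = 2*(-1/3)*103 - 28*75 = -206/3 - 2100 = -6506/3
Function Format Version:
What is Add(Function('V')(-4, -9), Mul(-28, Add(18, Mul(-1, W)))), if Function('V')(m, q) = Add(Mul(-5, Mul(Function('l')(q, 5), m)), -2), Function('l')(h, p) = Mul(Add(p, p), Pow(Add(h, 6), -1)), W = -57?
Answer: Rational(-6506, 3) ≈ -2168.7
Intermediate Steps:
Function('l')(h, p) = Mul(2, p, Pow(Add(6, h), -1)) (Function('l')(h, p) = Mul(Mul(2, p), Pow(Add(6, h), -1)) = Mul(2, p, Pow(Add(6, h), -1)))
Function('V')(m, q) = Add(-2, Mul(-50, m, Pow(Add(6, q), -1))) (Function('V')(m, q) = Add(Mul(-5, Mul(Mul(2, 5, Pow(Add(6, q), -1)), m)), -2) = Add(Mul(-5, Mul(Mul(10, Pow(Add(6, q), -1)), m)), -2) = Add(Mul(-5, Mul(10, m, Pow(Add(6, q), -1))), -2) = Add(Mul(-50, m, Pow(Add(6, q), -1)), -2) = Add(-2, Mul(-50, m, Pow(Add(6, q), -1))))
Add(Function('V')(-4, -9), Mul(-28, Add(18, Mul(-1, W)))) = Add(Mul(2, Pow(Add(6, -9), -1), Add(-6, Mul(-1, -9), Mul(-25, -4))), Mul(-28, Add(18, Mul(-1, -57)))) = Add(Mul(2, Pow(-3, -1), Add(-6, 9, 100)), Mul(-28, Add(18, 57))) = Add(Mul(2, Rational(-1, 3), 103), Mul(-28, 75)) = Add(Rational(-206, 3), -2100) = Rational(-6506, 3)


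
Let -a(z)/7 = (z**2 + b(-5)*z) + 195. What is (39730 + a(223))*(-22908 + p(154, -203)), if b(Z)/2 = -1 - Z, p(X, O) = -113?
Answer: 7417964746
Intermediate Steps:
b(Z) = -2 - 2*Z (b(Z) = 2*(-1 - Z) = -2 - 2*Z)
a(z) = -1365 - 56*z - 7*z**2 (a(z) = -7*((z**2 + (-2 - 2*(-5))*z) + 195) = -7*((z**2 + (-2 + 10)*z) + 195) = -7*((z**2 + 8*z) + 195) = -7*(195 + z**2 + 8*z) = -1365 - 56*z - 7*z**2)
(39730 + a(223))*(-22908 + p(154, -203)) = (39730 + (-1365 - 56*223 - 7*223**2))*(-22908 - 113) = (39730 + (-1365 - 12488 - 7*49729))*(-23021) = (39730 + (-1365 - 12488 - 348103))*(-23021) = (39730 - 361956)*(-23021) = -322226*(-23021) = 7417964746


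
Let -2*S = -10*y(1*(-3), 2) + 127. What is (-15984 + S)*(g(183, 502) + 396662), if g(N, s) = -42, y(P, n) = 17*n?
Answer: -6297334050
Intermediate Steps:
S = 213/2 (S = -(-170*2 + 127)/2 = -(-10*34 + 127)/2 = -(-340 + 127)/2 = -½*(-213) = 213/2 ≈ 106.50)
(-15984 + S)*(g(183, 502) + 396662) = (-15984 + 213/2)*(-42 + 396662) = -31755/2*396620 = -6297334050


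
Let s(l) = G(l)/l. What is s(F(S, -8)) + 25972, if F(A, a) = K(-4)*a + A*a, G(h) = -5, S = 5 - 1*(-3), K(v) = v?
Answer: 831109/32 ≈ 25972.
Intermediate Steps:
S = 8 (S = 5 + 3 = 8)
F(A, a) = -4*a + A*a
s(l) = -5/l
s(F(S, -8)) + 25972 = -5*(-1/(8*(-4 + 8))) + 25972 = -5/((-8*4)) + 25972 = -5/(-32) + 25972 = -5*(-1/32) + 25972 = 5/32 + 25972 = 831109/32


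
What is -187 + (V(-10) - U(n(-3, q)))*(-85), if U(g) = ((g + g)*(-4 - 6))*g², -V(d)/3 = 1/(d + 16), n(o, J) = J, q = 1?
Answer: -3689/2 ≈ -1844.5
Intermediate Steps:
V(d) = -3/(16 + d) (V(d) = -3/(d + 16) = -3/(16 + d))
U(g) = -20*g³ (U(g) = ((2*g)*(-10))*g² = (-20*g)*g² = -20*g³)
-187 + (V(-10) - U(n(-3, q)))*(-85) = -187 + (-3/(16 - 10) - (-20)*1³)*(-85) = -187 + (-3/6 - (-20))*(-85) = -187 + (-3*⅙ - 1*(-20))*(-85) = -187 + (-½ + 20)*(-85) = -187 + (39/2)*(-85) = -187 - 3315/2 = -3689/2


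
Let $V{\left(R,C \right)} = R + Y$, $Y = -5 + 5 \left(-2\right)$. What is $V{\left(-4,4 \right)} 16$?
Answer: $-304$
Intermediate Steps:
$Y = -15$ ($Y = -5 - 10 = -15$)
$V{\left(R,C \right)} = -15 + R$ ($V{\left(R,C \right)} = R - 15 = -15 + R$)
$V{\left(-4,4 \right)} 16 = \left(-15 - 4\right) 16 = \left(-19\right) 16 = -304$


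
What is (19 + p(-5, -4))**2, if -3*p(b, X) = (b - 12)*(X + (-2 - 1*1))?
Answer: 3844/9 ≈ 427.11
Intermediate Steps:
p(b, X) = -(-12 + b)*(-3 + X)/3 (p(b, X) = -(b - 12)*(X + (-2 - 1*1))/3 = -(-12 + b)*(X + (-2 - 1))/3 = -(-12 + b)*(X - 3)/3 = -(-12 + b)*(-3 + X)/3)
(19 + p(-5, -4))**2 = (19 + (-12 - 5 + 4*(-4) - 1/3*(-4)*(-5)))**2 = (19 + (-12 - 5 - 16 - 20/3))**2 = (19 - 119/3)**2 = (-62/3)**2 = 3844/9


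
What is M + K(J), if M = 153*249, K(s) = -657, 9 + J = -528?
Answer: 37440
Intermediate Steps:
J = -537 (J = -9 - 528 = -537)
M = 38097
M + K(J) = 38097 - 657 = 37440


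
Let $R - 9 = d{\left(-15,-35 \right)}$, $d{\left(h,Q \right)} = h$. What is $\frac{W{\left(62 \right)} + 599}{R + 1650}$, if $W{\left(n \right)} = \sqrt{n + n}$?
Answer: $\frac{599}{1644} + \frac{\sqrt{31}}{822} \approx 0.37113$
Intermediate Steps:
$R = -6$ ($R = 9 - 15 = -6$)
$W{\left(n \right)} = \sqrt{2} \sqrt{n}$ ($W{\left(n \right)} = \sqrt{2 n} = \sqrt{2} \sqrt{n}$)
$\frac{W{\left(62 \right)} + 599}{R + 1650} = \frac{\sqrt{2} \sqrt{62} + 599}{-6 + 1650} = \frac{2 \sqrt{31} + 599}{1644} = \left(599 + 2 \sqrt{31}\right) \frac{1}{1644} = \frac{599}{1644} + \frac{\sqrt{31}}{822}$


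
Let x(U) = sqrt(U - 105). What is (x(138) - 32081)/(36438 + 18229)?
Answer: -32081/54667 + sqrt(33)/54667 ≈ -0.58674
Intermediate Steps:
x(U) = sqrt(-105 + U)
(x(138) - 32081)/(36438 + 18229) = (sqrt(-105 + 138) - 32081)/(36438 + 18229) = (sqrt(33) - 32081)/54667 = (-32081 + sqrt(33))*(1/54667) = -32081/54667 + sqrt(33)/54667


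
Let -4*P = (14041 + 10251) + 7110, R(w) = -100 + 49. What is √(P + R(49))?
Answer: I*√31606/2 ≈ 88.89*I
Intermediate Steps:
R(w) = -51
P = -15701/2 (P = -((14041 + 10251) + 7110)/4 = -(24292 + 7110)/4 = -¼*31402 = -15701/2 ≈ -7850.5)
√(P + R(49)) = √(-15701/2 - 51) = √(-15803/2) = I*√31606/2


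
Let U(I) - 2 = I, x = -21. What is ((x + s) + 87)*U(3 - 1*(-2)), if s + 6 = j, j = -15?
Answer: 315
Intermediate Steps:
U(I) = 2 + I
s = -21 (s = -6 - 15 = -21)
((x + s) + 87)*U(3 - 1*(-2)) = ((-21 - 21) + 87)*(2 + (3 - 1*(-2))) = (-42 + 87)*(2 + (3 + 2)) = 45*(2 + 5) = 45*7 = 315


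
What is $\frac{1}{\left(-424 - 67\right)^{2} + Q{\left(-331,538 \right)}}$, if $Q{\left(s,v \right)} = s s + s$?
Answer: $\frac{1}{350311} \approx 2.8546 \cdot 10^{-6}$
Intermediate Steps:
$Q{\left(s,v \right)} = s + s^{2}$ ($Q{\left(s,v \right)} = s^{2} + s = s + s^{2}$)
$\frac{1}{\left(-424 - 67\right)^{2} + Q{\left(-331,538 \right)}} = \frac{1}{\left(-424 - 67\right)^{2} - 331 \left(1 - 331\right)} = \frac{1}{\left(-491\right)^{2} - -109230} = \frac{1}{241081 + 109230} = \frac{1}{350311}$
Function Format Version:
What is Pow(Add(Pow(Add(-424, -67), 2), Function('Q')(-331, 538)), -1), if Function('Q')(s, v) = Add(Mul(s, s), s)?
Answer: Rational(1, 350311) ≈ 2.8546e-6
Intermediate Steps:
Function('Q')(s, v) = Add(s, Pow(s, 2)) (Function('Q')(s, v) = Add(Pow(s, 2), s) = Add(s, Pow(s, 2)))
Pow(Add(Pow(Add(-424, -67), 2), Function('Q')(-331, 538)), -1) = Pow(Add(Pow(Add(-424, -67), 2), Mul(-331, Add(1, -331))), -1) = Pow(Add(Pow(-491, 2), Mul(-331, -330)), -1) = Pow(Add(241081, 109230), -1) = Pow(350311, -1) = Rational(1, 350311)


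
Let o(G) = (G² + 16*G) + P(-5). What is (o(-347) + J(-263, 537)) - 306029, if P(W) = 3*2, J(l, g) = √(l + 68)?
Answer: -191166 + I*√195 ≈ -1.9117e+5 + 13.964*I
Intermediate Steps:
J(l, g) = √(68 + l)
P(W) = 6
o(G) = 6 + G² + 16*G (o(G) = (G² + 16*G) + 6 = 6 + G² + 16*G)
(o(-347) + J(-263, 537)) - 306029 = ((6 + (-347)² + 16*(-347)) + √(68 - 263)) - 306029 = ((6 + 120409 - 5552) + √(-195)) - 306029 = (114863 + I*√195) - 306029 = -191166 + I*√195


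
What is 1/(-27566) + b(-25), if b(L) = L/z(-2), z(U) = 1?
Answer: -689151/27566 ≈ -25.000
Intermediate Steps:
b(L) = L (b(L) = L/1 = L*1 = L)
1/(-27566) + b(-25) = 1/(-27566) - 25 = -1/27566 - 25 = -689151/27566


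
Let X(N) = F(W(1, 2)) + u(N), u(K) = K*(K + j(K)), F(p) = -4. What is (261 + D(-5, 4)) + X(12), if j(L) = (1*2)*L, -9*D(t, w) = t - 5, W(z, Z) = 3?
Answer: 6211/9 ≈ 690.11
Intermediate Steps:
D(t, w) = 5/9 - t/9 (D(t, w) = -(t - 5)/9 = -(-5 + t)/9 = 5/9 - t/9)
j(L) = 2*L
u(K) = 3*K² (u(K) = K*(K + 2*K) = K*(3*K) = 3*K²)
X(N) = -4 + 3*N²
(261 + D(-5, 4)) + X(12) = (261 + (5/9 - ⅑*(-5))) + (-4 + 3*12²) = (261 + (5/9 + 5/9)) + (-4 + 3*144) = (261 + 10/9) + (-4 + 432) = 2359/9 + 428 = 6211/9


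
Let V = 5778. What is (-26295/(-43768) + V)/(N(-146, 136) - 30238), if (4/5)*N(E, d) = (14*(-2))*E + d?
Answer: -252917799/1092361744 ≈ -0.23153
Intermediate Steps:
N(E, d) = -35*E + 5*d/4 (N(E, d) = 5*((14*(-2))*E + d)/4 = 5*(-28*E + d)/4 = 5*(d - 28*E)/4 = -35*E + 5*d/4)
(-26295/(-43768) + V)/(N(-146, 136) - 30238) = (-26295/(-43768) + 5778)/((-35*(-146) + (5/4)*136) - 30238) = (-26295*(-1/43768) + 5778)/((5110 + 170) - 30238) = (26295/43768 + 5778)/(5280 - 30238) = (252917799/43768)/(-24958) = (252917799/43768)*(-1/24958) = -252917799/1092361744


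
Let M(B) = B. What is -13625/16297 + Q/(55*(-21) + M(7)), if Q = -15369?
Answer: 234827093/18708956 ≈ 12.552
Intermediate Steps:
-13625/16297 + Q/(55*(-21) + M(7)) = -13625/16297 - 15369/(55*(-21) + 7) = -13625*1/16297 - 15369/(-1155 + 7) = -13625/16297 - 15369/(-1148) = -13625/16297 - 15369*(-1/1148) = -13625/16297 + 15369/1148 = 234827093/18708956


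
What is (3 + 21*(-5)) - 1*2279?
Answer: -2381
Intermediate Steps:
(3 + 21*(-5)) - 1*2279 = (3 - 105) - 2279 = -102 - 2279 = -2381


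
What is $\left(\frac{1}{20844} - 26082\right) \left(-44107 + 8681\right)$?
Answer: $\frac{9629729255591}{10422} \approx 9.2398 \cdot 10^{8}$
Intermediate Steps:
$\left(\frac{1}{20844} - 26082\right) \left(-44107 + 8681\right) = \left(\frac{1}{20844} - 26082\right) \left(-35426\right) = \left(- \frac{543653207}{20844}\right) \left(-35426\right) = \frac{9629729255591}{10422}$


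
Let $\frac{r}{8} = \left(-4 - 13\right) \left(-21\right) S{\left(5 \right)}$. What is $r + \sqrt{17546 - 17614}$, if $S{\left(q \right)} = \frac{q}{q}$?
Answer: $2856 + 2 i \sqrt{17} \approx 2856.0 + 8.2462 i$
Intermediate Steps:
$S{\left(q \right)} = 1$
$r = 2856$ ($r = 8 \left(-4 - 13\right) \left(-21\right) 1 = 8 \left(-17\right) \left(-21\right) 1 = 8 \cdot 357 \cdot 1 = 8 \cdot 357 = 2856$)
$r + \sqrt{17546 - 17614} = 2856 + \sqrt{17546 - 17614} = 2856 + \sqrt{-68} = 2856 + 2 i \sqrt{17}$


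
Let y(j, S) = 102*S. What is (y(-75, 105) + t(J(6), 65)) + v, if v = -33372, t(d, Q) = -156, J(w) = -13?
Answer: -22818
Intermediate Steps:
(y(-75, 105) + t(J(6), 65)) + v = (102*105 - 156) - 33372 = (10710 - 156) - 33372 = 10554 - 33372 = -22818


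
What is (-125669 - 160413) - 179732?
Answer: -465814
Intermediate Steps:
(-125669 - 160413) - 179732 = -286082 - 179732 = -465814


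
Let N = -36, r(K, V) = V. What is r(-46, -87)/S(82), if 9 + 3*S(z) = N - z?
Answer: 261/127 ≈ 2.0551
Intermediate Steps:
S(z) = -15 - z/3 (S(z) = -3 + (-36 - z)/3 = -3 + (-12 - z/3) = -15 - z/3)
r(-46, -87)/S(82) = -87/(-15 - 1/3*82) = -87/(-15 - 82/3) = -87/(-127/3) = -87*(-3/127) = 261/127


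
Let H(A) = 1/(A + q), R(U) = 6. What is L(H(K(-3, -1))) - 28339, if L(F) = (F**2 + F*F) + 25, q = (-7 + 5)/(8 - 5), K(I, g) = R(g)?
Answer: -3624183/128 ≈ -28314.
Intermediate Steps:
K(I, g) = 6
q = -2/3 ≈ -0.66667
H(A) = 1/(-2/3 + A) (H(A) = 1/(A - 2/3) = 1/(-2/3 + A))
L(F) = 25 + 2*F**2 (L(F) = (F**2 + F**2) + 25 = 2*F**2 + 25 = 25 + 2*F**2)
L(H(K(-3, -1))) - 28339 = (25 + 2*(3/(-2 + 3*6))**2) - 28339 = (25 + 2*(3/(-2 + 18))**2) - 28339 = (25 + 2*(3/16)**2) - 28339 = (25 + 2*(9/256)) - 28339 = (25 + 9/128) - 28339 = 3209/128 - 28339 = -3624183/128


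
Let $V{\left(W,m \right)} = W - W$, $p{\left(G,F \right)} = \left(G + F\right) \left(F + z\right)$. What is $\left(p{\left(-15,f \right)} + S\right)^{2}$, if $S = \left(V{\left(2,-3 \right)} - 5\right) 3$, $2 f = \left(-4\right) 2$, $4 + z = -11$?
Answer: $119716$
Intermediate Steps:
$z = -15$ ($z = -4 - 11 = -15$)
$f = -4$ ($f = \frac{\left(-4\right) 2}{2} = \frac{1}{2} \left(-8\right) = -4$)
$p{\left(G,F \right)} = \left(-15 + F\right) \left(F + G\right)$ ($p{\left(G,F \right)} = \left(G + F\right) \left(F - 15\right) = \left(F + G\right) \left(-15 + F\right) = \left(-15 + F\right) \left(F + G\right)$)
$V{\left(W,m \right)} = 0$
$S = -15$ ($S = \left(0 - 5\right) 3 = \left(-5\right) 3 = -15$)
$\left(p{\left(-15,f \right)} + S\right)^{2} = \left(\left(\left(-4\right)^{2} - -60 - -225 - -60\right) - 15\right)^{2} = \left(\left(16 + 60 + 225 + 60\right) - 15\right)^{2} = \left(361 - 15\right)^{2} = 346^{2} = 119716$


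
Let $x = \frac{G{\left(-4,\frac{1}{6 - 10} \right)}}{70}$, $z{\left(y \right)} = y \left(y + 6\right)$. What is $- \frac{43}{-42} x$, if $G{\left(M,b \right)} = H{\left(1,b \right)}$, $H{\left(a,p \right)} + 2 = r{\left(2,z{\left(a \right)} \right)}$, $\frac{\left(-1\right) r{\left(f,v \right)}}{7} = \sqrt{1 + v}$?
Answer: $- \frac{43}{1470} - \frac{43 \sqrt{2}}{210} \approx -0.31883$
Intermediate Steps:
$z{\left(y \right)} = y \left(6 + y\right)$
$r{\left(f,v \right)} = - 7 \sqrt{1 + v}$
$H{\left(a,p \right)} = -2 - 7 \sqrt{1 + a \left(6 + a\right)}$
$G{\left(M,b \right)} = -2 - 14 \sqrt{2}$ ($G{\left(M,b \right)} = -2 - 7 \sqrt{1 + 1 \left(6 + 1\right)} = -2 - 7 \sqrt{1 + 1 \cdot 7} = -2 - 7 \sqrt{1 + 7} = -2 - 7 \sqrt{8} = -2 - 7 \cdot 2 \sqrt{2} = -2 - 14 \sqrt{2}$)
$x = - \frac{1}{35} - \frac{\sqrt{2}}{5}$ ($x = \frac{-2 - 14 \sqrt{2}}{70} = \left(-2 - 14 \sqrt{2}\right) \frac{1}{70} = - \frac{1}{35} - \frac{\sqrt{2}}{5} \approx -0.31141$)
$- \frac{43}{-42} x = - \frac{43}{-42} \left(- \frac{1}{35} - \frac{\sqrt{2}}{5}\right) = \left(-43\right) \left(- \frac{1}{42}\right) \left(- \frac{1}{35} - \frac{\sqrt{2}}{5}\right) = \frac{43 \left(- \frac{1}{35} - \frac{\sqrt{2}}{5}\right)}{42} = - \frac{43}{1470} - \frac{43 \sqrt{2}}{210}$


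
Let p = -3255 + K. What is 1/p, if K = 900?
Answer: -1/2355 ≈ -0.00042463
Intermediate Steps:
p = -2355 (p = -3255 + 900 = -2355)
1/p = 1/(-2355) = -1/2355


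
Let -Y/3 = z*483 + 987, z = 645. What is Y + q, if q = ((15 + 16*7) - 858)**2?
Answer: -403205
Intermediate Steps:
Y = -937566 (Y = -3*(645*483 + 987) = -3*(311535 + 987) = -3*312522 = -937566)
q = 534361 (q = ((15 + 112) - 858)**2 = (127 - 858)**2 = (-731)**2 = 534361)
Y + q = -937566 + 534361 = -403205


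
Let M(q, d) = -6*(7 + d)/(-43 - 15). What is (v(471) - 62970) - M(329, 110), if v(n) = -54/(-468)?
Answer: -47488419/754 ≈ -62982.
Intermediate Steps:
v(n) = 3/26 (v(n) = -54*(-1/468) = 3/26)
M(q, d) = 21/29 + 3*d/29 (M(q, d) = -6*(7 + d)/(-58) = -6*(7 + d)*(-1)/58 = -6*(-7/58 - d/58) = 21/29 + 3*d/29)
(v(471) - 62970) - M(329, 110) = (3/26 - 62970) - (21/29 + (3/29)*110) = -1637217/26 - (21/29 + 330/29) = -1637217/26 - 1*351/29 = -1637217/26 - 351/29 = -47488419/754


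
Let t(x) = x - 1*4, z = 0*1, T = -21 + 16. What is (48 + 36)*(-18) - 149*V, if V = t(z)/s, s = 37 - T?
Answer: -31454/21 ≈ -1497.8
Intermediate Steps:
T = -5
z = 0
s = 42 (s = 37 - 1*(-5) = 37 + 5 = 42)
t(x) = -4 + x (t(x) = x - 4 = -4 + x)
V = -2/21 (V = (-4 + 0)/42 = -4*1/42 = -2/21 ≈ -0.095238)
(48 + 36)*(-18) - 149*V = (48 + 36)*(-18) - 149*(-2/21) = 84*(-18) + 298/21 = -1512 + 298/21 = -31454/21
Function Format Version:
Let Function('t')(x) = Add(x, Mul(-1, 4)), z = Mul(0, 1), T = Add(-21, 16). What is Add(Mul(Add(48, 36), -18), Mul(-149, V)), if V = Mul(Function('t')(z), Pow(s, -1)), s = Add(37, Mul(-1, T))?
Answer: Rational(-31454, 21) ≈ -1497.8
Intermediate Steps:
T = -5
z = 0
s = 42 (s = Add(37, Mul(-1, -5)) = Add(37, 5) = 42)
Function('t')(x) = Add(-4, x) (Function('t')(x) = Add(x, -4) = Add(-4, x))
V = Rational(-2, 21) (V = Mul(Add(-4, 0), Pow(42, -1)) = Mul(-4, Rational(1, 42)) = Rational(-2, 21) ≈ -0.095238)
Add(Mul(Add(48, 36), -18), Mul(-149, V)) = Add(Mul(Add(48, 36), -18), Mul(-149, Rational(-2, 21))) = Add(Mul(84, -18), Rational(298, 21)) = Add(-1512, Rational(298, 21)) = Rational(-31454, 21)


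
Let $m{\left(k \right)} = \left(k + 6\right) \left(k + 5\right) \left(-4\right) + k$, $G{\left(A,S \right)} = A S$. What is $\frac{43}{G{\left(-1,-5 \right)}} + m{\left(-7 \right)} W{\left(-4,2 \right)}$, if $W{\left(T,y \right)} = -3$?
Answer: $\frac{268}{5} \approx 53.6$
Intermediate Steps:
$m{\left(k \right)} = k - 4 \left(5 + k\right) \left(6 + k\right)$ ($m{\left(k \right)} = \left(6 + k\right) \left(5 + k\right) \left(-4\right) + k = \left(5 + k\right) \left(6 + k\right) \left(-4\right) + k = - 4 \left(5 + k\right) \left(6 + k\right) + k = k - 4 \left(5 + k\right) \left(6 + k\right)$)
$\frac{43}{G{\left(-1,-5 \right)}} + m{\left(-7 \right)} W{\left(-4,2 \right)} = \frac{43}{\left(-1\right) \left(-5\right)} + \left(-120 - -301 - 4 \left(-7\right)^{2}\right) \left(-3\right) = \frac{43}{5} + \left(-120 + 301 - 196\right) \left(-3\right) = 43 \cdot \frac{1}{5} + \left(-120 + 301 - 196\right) \left(-3\right) = \frac{43}{5} - -45 = \frac{43}{5} + 45 = \frac{268}{5}$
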